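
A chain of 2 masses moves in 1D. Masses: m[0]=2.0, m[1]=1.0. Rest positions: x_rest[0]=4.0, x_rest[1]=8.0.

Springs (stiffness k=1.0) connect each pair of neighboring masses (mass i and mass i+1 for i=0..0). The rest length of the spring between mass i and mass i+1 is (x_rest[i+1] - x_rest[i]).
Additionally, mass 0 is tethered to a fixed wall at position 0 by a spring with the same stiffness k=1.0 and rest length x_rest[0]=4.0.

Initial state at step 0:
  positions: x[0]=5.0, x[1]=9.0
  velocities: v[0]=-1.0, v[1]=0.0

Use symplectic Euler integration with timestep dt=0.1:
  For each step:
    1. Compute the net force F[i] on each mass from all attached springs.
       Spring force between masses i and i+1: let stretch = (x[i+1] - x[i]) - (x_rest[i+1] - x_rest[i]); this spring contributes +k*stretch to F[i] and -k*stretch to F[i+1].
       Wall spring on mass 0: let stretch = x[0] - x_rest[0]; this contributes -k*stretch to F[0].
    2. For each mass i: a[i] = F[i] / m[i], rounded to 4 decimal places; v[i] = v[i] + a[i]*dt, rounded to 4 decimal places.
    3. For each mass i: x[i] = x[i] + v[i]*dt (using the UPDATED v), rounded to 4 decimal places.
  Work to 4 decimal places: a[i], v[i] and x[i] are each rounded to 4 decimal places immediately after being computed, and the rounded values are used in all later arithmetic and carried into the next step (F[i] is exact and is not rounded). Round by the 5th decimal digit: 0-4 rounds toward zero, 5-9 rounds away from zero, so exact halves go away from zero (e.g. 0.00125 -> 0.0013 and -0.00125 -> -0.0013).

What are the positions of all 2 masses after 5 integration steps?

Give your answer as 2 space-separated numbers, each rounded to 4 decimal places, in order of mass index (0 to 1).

Step 0: x=[5.0000 9.0000] v=[-1.0000 0.0000]
Step 1: x=[4.8950 9.0000] v=[-1.0500 0.0000]
Step 2: x=[4.7861 8.9990] v=[-1.0895 -0.0105]
Step 3: x=[4.6743 8.9958] v=[-1.1182 -0.0318]
Step 4: x=[4.5607 8.9894] v=[-1.1358 -0.0640]
Step 5: x=[4.4465 8.9787] v=[-1.1424 -0.1069]

Answer: 4.4465 8.9787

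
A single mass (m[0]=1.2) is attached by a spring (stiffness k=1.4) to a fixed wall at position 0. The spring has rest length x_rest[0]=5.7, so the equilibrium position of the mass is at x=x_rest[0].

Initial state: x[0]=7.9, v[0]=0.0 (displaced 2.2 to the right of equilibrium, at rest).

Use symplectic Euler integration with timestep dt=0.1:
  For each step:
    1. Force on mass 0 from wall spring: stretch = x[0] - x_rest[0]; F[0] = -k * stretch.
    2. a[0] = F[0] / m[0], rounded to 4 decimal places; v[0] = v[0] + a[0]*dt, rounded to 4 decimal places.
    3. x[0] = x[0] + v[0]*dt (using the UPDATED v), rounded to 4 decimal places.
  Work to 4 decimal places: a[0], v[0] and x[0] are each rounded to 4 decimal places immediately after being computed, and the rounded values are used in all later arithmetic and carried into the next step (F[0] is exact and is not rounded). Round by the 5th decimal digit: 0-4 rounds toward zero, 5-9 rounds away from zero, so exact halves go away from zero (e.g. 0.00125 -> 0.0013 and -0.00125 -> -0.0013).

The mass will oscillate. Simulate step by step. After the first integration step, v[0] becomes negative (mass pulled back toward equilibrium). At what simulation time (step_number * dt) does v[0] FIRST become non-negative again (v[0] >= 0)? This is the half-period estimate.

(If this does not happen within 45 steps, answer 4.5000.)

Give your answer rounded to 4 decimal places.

Step 0: x=[7.9000] v=[0.0000]
Step 1: x=[7.8743] v=[-0.2567]
Step 2: x=[7.8233] v=[-0.5104]
Step 3: x=[7.7475] v=[-0.7581]
Step 4: x=[7.6478] v=[-0.9970]
Step 5: x=[7.5254] v=[-1.2242]
Step 6: x=[7.3817] v=[-1.4372]
Step 7: x=[7.2184] v=[-1.6334]
Step 8: x=[7.0373] v=[-1.8106]
Step 9: x=[6.8406] v=[-1.9666]
Step 10: x=[6.6306] v=[-2.0997]
Step 11: x=[6.4098] v=[-2.2083]
Step 12: x=[6.1807] v=[-2.2911]
Step 13: x=[5.9460] v=[-2.3472]
Step 14: x=[5.7084] v=[-2.3759]
Step 15: x=[5.4707] v=[-2.3769]
Step 16: x=[5.2357] v=[-2.3502]
Step 17: x=[5.0061] v=[-2.2960]
Step 18: x=[4.7846] v=[-2.2150]
Step 19: x=[4.5738] v=[-2.1082]
Step 20: x=[4.3761] v=[-1.9768]
Step 21: x=[4.1939] v=[-1.8223]
Step 22: x=[4.0292] v=[-1.6466]
Step 23: x=[3.8840] v=[-1.4517]
Step 24: x=[3.7600] v=[-1.2398]
Step 25: x=[3.6587] v=[-1.0135]
Step 26: x=[3.5812] v=[-0.7754]
Step 27: x=[3.5284] v=[-0.5282]
Step 28: x=[3.5009] v=[-0.2749]
Step 29: x=[3.4991] v=[-0.0183]
Step 30: x=[3.5230] v=[0.2385]
First v>=0 after going negative at step 30, time=3.0000

Answer: 3.0000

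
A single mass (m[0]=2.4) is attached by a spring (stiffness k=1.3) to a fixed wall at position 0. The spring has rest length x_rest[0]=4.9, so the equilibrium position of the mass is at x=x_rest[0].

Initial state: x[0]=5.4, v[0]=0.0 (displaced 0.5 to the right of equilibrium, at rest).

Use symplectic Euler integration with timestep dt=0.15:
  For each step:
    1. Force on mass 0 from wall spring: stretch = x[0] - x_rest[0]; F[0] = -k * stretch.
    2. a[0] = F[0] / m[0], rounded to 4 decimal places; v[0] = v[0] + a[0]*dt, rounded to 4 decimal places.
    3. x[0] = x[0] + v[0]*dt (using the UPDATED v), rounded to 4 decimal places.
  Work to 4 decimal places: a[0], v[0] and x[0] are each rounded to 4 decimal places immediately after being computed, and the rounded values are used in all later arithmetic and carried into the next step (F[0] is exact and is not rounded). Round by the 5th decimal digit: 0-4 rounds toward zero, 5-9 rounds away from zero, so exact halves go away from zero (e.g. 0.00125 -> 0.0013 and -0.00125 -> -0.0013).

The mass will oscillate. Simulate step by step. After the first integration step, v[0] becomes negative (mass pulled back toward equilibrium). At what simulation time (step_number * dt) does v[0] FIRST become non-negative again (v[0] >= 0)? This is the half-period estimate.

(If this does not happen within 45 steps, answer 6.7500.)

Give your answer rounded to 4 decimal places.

Step 0: x=[5.4000] v=[0.0000]
Step 1: x=[5.3939] v=[-0.0406]
Step 2: x=[5.3818] v=[-0.0807]
Step 3: x=[5.3638] v=[-0.1199]
Step 4: x=[5.3402] v=[-0.1576]
Step 5: x=[5.3112] v=[-0.1934]
Step 6: x=[5.2772] v=[-0.2268]
Step 7: x=[5.2386] v=[-0.2574]
Step 8: x=[5.1959] v=[-0.2849]
Step 9: x=[5.1496] v=[-0.3089]
Step 10: x=[5.1002] v=[-0.3292]
Step 11: x=[5.0484] v=[-0.3455]
Step 12: x=[4.9948] v=[-0.3576]
Step 13: x=[4.9400] v=[-0.3653]
Step 14: x=[4.8847] v=[-0.3686]
Step 15: x=[4.8296] v=[-0.3674]
Step 16: x=[4.7753] v=[-0.3617]
Step 17: x=[4.7226] v=[-0.3516]
Step 18: x=[4.6720] v=[-0.3372]
Step 19: x=[4.6242] v=[-0.3187]
Step 20: x=[4.5798] v=[-0.2963]
Step 21: x=[4.5393] v=[-0.2703]
Step 22: x=[4.5032] v=[-0.2410]
Step 23: x=[4.4719] v=[-0.2088]
Step 24: x=[4.4458] v=[-0.1740]
Step 25: x=[4.4252] v=[-0.1371]
Step 26: x=[4.4104] v=[-0.0985]
Step 27: x=[4.4016] v=[-0.0587]
Step 28: x=[4.3989] v=[-0.0182]
Step 29: x=[4.4023] v=[0.0225]
First v>=0 after going negative at step 29, time=4.3500

Answer: 4.3500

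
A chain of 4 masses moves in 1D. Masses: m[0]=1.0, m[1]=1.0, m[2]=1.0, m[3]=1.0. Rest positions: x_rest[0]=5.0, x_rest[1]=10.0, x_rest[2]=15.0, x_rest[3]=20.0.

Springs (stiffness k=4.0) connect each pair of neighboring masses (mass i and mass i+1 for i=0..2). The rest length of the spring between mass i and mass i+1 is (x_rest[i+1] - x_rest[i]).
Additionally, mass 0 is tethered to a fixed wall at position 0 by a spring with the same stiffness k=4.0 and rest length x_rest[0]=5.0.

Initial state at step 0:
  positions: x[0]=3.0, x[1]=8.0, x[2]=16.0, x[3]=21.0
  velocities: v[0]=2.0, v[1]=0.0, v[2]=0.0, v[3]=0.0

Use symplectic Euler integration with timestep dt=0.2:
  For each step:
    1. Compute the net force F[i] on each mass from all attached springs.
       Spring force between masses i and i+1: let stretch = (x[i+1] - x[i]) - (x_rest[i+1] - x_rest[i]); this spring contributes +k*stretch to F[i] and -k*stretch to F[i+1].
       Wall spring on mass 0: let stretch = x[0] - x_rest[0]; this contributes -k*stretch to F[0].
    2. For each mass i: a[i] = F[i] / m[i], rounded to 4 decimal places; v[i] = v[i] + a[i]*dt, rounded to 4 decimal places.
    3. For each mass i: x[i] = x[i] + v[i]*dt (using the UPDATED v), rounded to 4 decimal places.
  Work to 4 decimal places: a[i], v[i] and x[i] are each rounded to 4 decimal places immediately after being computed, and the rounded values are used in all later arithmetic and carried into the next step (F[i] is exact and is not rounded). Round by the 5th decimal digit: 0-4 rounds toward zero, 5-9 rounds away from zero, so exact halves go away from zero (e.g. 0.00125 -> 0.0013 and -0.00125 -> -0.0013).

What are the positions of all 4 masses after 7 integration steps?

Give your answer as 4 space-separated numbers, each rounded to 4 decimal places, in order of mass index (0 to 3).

Step 0: x=[3.0000 8.0000 16.0000 21.0000] v=[2.0000 0.0000 0.0000 0.0000]
Step 1: x=[3.7200 8.4800 15.5200 21.0000] v=[3.6000 2.4000 -2.4000 0.0000]
Step 2: x=[4.6064 9.3248 14.7904 20.9232] v=[4.4320 4.2240 -3.6480 -0.3840]
Step 3: x=[5.5107 10.2892 14.1676 20.6652] v=[4.5216 4.8218 -3.1142 -1.2902]
Step 4: x=[6.2979 11.1095 13.9638 20.1675] v=[3.9358 4.1017 -1.0188 -2.4883]
Step 5: x=[6.8473 11.6167 14.2959 19.4772] v=[2.7468 2.5359 1.6607 -3.4513]
Step 6: x=[7.0642 11.7894 15.0284 18.7579] v=[1.0845 0.8637 3.6624 -3.5963]
Step 7: x=[6.9069 11.7243 15.8394 18.2419] v=[-0.7867 -0.3253 4.0548 -2.5799]

Answer: 6.9069 11.7243 15.8394 18.2419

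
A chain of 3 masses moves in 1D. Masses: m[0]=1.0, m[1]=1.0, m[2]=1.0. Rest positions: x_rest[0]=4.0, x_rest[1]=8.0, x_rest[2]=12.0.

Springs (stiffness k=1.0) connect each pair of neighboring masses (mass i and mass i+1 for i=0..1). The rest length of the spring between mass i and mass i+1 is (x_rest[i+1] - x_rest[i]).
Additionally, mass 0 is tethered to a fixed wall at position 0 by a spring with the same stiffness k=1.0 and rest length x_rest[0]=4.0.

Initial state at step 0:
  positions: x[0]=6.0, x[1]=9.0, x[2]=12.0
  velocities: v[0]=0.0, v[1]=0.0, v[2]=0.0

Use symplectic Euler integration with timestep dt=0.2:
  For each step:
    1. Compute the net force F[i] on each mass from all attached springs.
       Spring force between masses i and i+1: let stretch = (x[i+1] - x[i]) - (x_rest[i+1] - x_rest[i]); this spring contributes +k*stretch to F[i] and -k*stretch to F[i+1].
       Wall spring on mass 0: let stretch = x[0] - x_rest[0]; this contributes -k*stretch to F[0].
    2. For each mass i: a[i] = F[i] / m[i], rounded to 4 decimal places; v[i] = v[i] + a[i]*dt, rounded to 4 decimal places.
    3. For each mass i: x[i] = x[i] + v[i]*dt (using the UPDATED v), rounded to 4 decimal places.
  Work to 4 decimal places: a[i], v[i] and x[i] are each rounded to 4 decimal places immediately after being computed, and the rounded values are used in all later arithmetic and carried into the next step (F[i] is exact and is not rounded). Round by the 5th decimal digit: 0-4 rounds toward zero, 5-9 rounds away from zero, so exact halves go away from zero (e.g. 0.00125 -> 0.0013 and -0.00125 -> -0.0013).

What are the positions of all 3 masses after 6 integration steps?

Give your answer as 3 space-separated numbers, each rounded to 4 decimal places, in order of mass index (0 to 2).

Answer: 4.0808 8.8207 12.7237

Derivation:
Step 0: x=[6.0000 9.0000 12.0000] v=[0.0000 0.0000 0.0000]
Step 1: x=[5.8800 9.0000 12.0400] v=[-0.6000 0.0000 0.2000]
Step 2: x=[5.6496 8.9968 12.1184] v=[-1.1520 -0.0160 0.3920]
Step 3: x=[5.3271 8.9846 12.2319] v=[-1.6125 -0.0611 0.5677]
Step 4: x=[4.9378 8.9560 12.3755] v=[-1.9464 -0.1431 0.7182]
Step 5: x=[4.5117 8.9034 12.5424] v=[-2.1303 -0.2628 0.8343]
Step 6: x=[4.0808 8.8207 12.7237] v=[-2.1543 -0.4133 0.9065]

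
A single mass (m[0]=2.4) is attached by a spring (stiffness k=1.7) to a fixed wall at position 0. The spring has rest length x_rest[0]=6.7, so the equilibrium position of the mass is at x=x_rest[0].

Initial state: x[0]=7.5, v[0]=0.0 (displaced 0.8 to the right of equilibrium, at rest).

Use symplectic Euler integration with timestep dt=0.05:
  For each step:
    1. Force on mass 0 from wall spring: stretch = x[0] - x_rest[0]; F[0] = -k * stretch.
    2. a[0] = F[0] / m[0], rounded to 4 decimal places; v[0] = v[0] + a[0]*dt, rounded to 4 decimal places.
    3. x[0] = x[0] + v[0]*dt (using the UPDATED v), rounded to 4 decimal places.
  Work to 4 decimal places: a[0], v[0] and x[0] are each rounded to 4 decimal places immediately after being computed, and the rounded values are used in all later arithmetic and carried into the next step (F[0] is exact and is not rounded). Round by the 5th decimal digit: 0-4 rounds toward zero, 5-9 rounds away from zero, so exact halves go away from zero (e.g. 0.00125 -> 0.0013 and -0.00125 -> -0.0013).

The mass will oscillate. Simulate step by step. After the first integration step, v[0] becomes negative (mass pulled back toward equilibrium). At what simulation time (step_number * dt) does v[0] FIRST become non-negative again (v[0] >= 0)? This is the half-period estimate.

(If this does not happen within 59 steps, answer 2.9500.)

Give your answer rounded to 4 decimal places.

Answer: 2.9500

Derivation:
Step 0: x=[7.5000] v=[0.0000]
Step 1: x=[7.4986] v=[-0.0283]
Step 2: x=[7.4958] v=[-0.0566]
Step 3: x=[7.4916] v=[-0.0848]
Step 4: x=[7.4860] v=[-0.1128]
Step 5: x=[7.4790] v=[-0.1406]
Step 6: x=[7.4706] v=[-0.1682]
Step 7: x=[7.4608] v=[-0.1955]
Step 8: x=[7.4497] v=[-0.2224]
Step 9: x=[7.4373] v=[-0.2490]
Step 10: x=[7.4235] v=[-0.2751]
Step 11: x=[7.4085] v=[-0.3007]
Step 12: x=[7.3922] v=[-0.3258]
Step 13: x=[7.3747] v=[-0.3503]
Step 14: x=[7.3560] v=[-0.3742]
Step 15: x=[7.3361] v=[-0.3974]
Step 16: x=[7.3151] v=[-0.4199]
Step 17: x=[7.2930] v=[-0.4417]
Step 18: x=[7.2699] v=[-0.4627]
Step 19: x=[7.2458] v=[-0.4829]
Step 20: x=[7.2207] v=[-0.5022]
Step 21: x=[7.1947] v=[-0.5206]
Step 22: x=[7.1678] v=[-0.5381]
Step 23: x=[7.1401] v=[-0.5547]
Step 24: x=[7.1116] v=[-0.5703]
Step 25: x=[7.0824] v=[-0.5849]
Step 26: x=[7.0525] v=[-0.5984]
Step 27: x=[7.0220] v=[-0.6109]
Step 28: x=[6.9909] v=[-0.6223]
Step 29: x=[6.9593] v=[-0.6326]
Step 30: x=[6.9272] v=[-0.6418]
Step 31: x=[6.8947] v=[-0.6498]
Step 32: x=[6.8619] v=[-0.6567]
Step 33: x=[6.8288] v=[-0.6624]
Step 34: x=[6.7955] v=[-0.6670]
Step 35: x=[6.7620] v=[-0.6704]
Step 36: x=[6.7284] v=[-0.6726]
Step 37: x=[6.6947] v=[-0.6736]
Step 38: x=[6.6610] v=[-0.6734]
Step 39: x=[6.6274] v=[-0.6720]
Step 40: x=[6.5939] v=[-0.6694]
Step 41: x=[6.5606] v=[-0.6656]
Step 42: x=[6.5276] v=[-0.6607]
Step 43: x=[6.4949] v=[-0.6546]
Step 44: x=[6.4625] v=[-0.6473]
Step 45: x=[6.4306] v=[-0.6389]
Step 46: x=[6.3991] v=[-0.6294]
Step 47: x=[6.3682] v=[-0.6187]
Step 48: x=[6.3379] v=[-0.6070]
Step 49: x=[6.3082] v=[-0.5942]
Step 50: x=[6.2792] v=[-0.5803]
Step 51: x=[6.2509] v=[-0.5654]
Step 52: x=[6.2234] v=[-0.5495]
Step 53: x=[6.1968] v=[-0.5326]
Step 54: x=[6.1711] v=[-0.5148]
Step 55: x=[6.1463] v=[-0.4961]
Step 56: x=[6.1225] v=[-0.4765]
Step 57: x=[6.0997] v=[-0.4560]
Step 58: x=[6.0780] v=[-0.4347]
Step 59: x=[6.0574] v=[-0.4127]
v[0] did not become non-negative within 59 steps; using fallback time=2.9500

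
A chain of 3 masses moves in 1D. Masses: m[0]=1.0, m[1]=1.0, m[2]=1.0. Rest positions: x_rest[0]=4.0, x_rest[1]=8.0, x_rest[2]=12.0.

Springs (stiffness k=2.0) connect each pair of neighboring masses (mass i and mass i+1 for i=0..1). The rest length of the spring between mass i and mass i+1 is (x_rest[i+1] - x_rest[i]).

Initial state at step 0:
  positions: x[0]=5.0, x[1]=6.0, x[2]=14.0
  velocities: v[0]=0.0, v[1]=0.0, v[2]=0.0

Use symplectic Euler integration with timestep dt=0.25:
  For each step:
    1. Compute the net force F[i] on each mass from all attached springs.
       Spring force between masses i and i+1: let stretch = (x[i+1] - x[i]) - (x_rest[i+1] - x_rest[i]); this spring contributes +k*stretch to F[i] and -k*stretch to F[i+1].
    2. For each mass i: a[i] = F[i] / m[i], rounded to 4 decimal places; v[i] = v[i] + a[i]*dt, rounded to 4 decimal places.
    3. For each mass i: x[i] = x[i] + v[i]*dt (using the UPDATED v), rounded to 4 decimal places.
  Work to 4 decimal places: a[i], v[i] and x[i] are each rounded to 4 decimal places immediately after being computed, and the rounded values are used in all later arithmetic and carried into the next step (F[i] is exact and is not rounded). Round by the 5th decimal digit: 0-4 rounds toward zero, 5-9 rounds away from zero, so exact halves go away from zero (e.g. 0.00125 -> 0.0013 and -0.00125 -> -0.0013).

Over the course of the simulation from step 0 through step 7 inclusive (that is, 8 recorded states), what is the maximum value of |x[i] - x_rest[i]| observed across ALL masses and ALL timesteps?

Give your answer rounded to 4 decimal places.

Step 0: x=[5.0000 6.0000 14.0000] v=[0.0000 0.0000 0.0000]
Step 1: x=[4.6250 6.8750 13.5000] v=[-1.5000 3.5000 -2.0000]
Step 2: x=[4.0313 8.2969 12.6719] v=[-2.3750 5.6875 -3.3125]
Step 3: x=[3.4708 9.7325 11.7969] v=[-2.2422 5.7422 -3.5000]
Step 4: x=[3.1930 10.6434 11.1639] v=[-1.1114 3.6436 -2.5322]
Step 5: x=[3.3465 10.6881 10.9658] v=[0.6138 0.1787 -0.7925]
Step 6: x=[3.9177 9.8498 11.2330] v=[2.2846 -3.3533 1.0687]
Step 7: x=[4.7304 8.4429 11.8273] v=[3.2507 -5.6278 2.3771]
Max displacement = 2.6881

Answer: 2.6881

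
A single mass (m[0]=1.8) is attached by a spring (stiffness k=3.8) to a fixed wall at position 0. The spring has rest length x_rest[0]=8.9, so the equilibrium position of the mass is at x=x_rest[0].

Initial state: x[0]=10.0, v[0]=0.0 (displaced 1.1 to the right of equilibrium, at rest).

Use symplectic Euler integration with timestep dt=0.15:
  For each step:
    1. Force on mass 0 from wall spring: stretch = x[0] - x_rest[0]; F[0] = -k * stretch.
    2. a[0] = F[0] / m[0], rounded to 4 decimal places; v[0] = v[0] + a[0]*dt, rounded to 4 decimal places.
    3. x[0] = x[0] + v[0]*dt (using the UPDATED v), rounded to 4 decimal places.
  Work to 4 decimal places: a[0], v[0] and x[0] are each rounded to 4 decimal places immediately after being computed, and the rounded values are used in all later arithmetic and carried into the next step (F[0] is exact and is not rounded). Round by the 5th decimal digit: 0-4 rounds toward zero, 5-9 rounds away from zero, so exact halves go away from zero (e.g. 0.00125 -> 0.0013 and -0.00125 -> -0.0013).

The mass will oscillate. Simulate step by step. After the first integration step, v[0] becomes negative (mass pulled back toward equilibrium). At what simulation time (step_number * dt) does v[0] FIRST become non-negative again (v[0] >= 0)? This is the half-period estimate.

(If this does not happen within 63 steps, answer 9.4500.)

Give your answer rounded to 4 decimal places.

Answer: 2.2500

Derivation:
Step 0: x=[10.0000] v=[0.0000]
Step 1: x=[9.9478] v=[-0.3483]
Step 2: x=[9.8458] v=[-0.6801]
Step 3: x=[9.6989] v=[-0.9796]
Step 4: x=[9.5140] v=[-1.2326]
Step 5: x=[9.3000] v=[-1.4270]
Step 6: x=[9.0669] v=[-1.5537]
Step 7: x=[8.8259] v=[-1.6065]
Step 8: x=[8.5885] v=[-1.5830]
Step 9: x=[8.3658] v=[-1.4844]
Step 10: x=[8.1685] v=[-1.3152]
Step 11: x=[8.0060] v=[-1.0836]
Step 12: x=[7.8859] v=[-0.8005]
Step 13: x=[7.8140] v=[-0.4794]
Step 14: x=[7.7937] v=[-0.1355]
Step 15: x=[7.8259] v=[0.2148]
First v>=0 after going negative at step 15, time=2.2500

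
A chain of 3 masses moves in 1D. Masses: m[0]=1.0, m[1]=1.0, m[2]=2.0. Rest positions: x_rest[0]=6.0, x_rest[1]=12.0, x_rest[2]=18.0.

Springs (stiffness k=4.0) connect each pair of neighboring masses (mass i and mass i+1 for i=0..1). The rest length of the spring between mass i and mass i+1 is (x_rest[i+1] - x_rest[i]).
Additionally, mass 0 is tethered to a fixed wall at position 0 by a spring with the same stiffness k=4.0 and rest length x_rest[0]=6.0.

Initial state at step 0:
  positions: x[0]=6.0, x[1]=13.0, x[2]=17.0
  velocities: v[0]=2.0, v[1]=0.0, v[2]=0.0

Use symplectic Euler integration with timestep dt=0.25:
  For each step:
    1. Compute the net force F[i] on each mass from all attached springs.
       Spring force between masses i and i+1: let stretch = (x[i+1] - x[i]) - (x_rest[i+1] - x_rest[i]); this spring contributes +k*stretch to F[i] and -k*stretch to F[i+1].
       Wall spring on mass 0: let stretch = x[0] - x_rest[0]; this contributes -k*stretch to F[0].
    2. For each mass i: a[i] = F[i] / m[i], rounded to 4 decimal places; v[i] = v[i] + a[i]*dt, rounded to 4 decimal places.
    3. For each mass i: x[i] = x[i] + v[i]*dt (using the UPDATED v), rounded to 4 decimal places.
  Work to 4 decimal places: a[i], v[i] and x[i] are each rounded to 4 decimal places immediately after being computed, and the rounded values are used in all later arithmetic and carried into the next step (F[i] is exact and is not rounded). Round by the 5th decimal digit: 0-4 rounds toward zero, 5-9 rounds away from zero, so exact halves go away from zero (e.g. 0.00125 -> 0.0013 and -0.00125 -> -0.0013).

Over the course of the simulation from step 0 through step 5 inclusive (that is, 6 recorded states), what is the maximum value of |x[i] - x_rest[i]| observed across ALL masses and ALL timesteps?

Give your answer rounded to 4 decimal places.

Step 0: x=[6.0000 13.0000 17.0000] v=[2.0000 0.0000 0.0000]
Step 1: x=[6.7500 12.2500 17.2500] v=[3.0000 -3.0000 1.0000]
Step 2: x=[7.1875 11.3750 17.6250] v=[1.7500 -3.5000 1.5000]
Step 3: x=[6.8750 11.0156 17.9688] v=[-1.2500 -1.4375 1.3750]
Step 4: x=[5.8789 11.3594 18.1934] v=[-3.9844 1.3751 0.8984]
Step 5: x=[4.7832 12.0416 18.3138] v=[-4.3828 2.7286 0.4814]
Max displacement = 1.2168

Answer: 1.2168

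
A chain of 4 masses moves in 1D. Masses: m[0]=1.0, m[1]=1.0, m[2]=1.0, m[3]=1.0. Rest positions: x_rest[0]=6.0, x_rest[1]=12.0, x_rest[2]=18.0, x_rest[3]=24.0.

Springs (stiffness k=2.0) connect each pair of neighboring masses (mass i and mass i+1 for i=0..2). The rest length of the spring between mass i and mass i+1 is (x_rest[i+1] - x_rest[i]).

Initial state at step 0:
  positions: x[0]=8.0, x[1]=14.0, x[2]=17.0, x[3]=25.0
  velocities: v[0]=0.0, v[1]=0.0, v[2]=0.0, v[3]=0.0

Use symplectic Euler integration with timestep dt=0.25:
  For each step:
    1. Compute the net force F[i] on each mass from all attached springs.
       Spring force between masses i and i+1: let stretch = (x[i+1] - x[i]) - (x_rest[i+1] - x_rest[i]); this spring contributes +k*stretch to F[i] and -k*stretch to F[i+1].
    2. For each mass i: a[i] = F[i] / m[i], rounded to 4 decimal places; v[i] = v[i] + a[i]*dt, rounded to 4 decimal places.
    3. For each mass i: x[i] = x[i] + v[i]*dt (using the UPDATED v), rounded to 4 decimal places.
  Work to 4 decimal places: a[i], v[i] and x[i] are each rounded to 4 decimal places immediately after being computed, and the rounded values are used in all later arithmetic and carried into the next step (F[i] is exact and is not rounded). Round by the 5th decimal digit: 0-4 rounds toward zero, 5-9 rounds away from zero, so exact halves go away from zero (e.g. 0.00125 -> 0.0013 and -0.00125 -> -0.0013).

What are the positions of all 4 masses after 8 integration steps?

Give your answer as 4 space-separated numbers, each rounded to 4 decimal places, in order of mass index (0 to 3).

Step 0: x=[8.0000 14.0000 17.0000 25.0000] v=[0.0000 0.0000 0.0000 0.0000]
Step 1: x=[8.0000 13.6250 17.6250 24.7500] v=[0.0000 -1.5000 2.5000 -1.0000]
Step 2: x=[7.9531 13.0469 18.6406 24.3594] v=[-0.1875 -2.3125 4.0625 -1.5625]
Step 3: x=[7.7930 12.5313 19.6719 24.0039] v=[-0.6406 -2.0626 4.1251 -1.4219]
Step 4: x=[7.4751 12.3159 20.3521 23.8569] v=[-1.2715 -0.8615 2.7208 -0.5879]
Step 5: x=[7.0123 12.5000 20.4659 24.0218] v=[-1.8511 0.7362 0.4551 0.6597]
Step 6: x=[6.4855 12.9938 20.0284 24.4923] v=[-2.1073 1.9753 -1.7499 1.8818]
Step 7: x=[6.0222 13.5534 19.2696 25.1548] v=[-1.8532 2.2385 -3.0353 2.6499]
Step 8: x=[5.7503 13.8862 18.5319 25.8316] v=[-1.0876 1.3310 -2.9508 2.7073]

Answer: 5.7503 13.8862 18.5319 25.8316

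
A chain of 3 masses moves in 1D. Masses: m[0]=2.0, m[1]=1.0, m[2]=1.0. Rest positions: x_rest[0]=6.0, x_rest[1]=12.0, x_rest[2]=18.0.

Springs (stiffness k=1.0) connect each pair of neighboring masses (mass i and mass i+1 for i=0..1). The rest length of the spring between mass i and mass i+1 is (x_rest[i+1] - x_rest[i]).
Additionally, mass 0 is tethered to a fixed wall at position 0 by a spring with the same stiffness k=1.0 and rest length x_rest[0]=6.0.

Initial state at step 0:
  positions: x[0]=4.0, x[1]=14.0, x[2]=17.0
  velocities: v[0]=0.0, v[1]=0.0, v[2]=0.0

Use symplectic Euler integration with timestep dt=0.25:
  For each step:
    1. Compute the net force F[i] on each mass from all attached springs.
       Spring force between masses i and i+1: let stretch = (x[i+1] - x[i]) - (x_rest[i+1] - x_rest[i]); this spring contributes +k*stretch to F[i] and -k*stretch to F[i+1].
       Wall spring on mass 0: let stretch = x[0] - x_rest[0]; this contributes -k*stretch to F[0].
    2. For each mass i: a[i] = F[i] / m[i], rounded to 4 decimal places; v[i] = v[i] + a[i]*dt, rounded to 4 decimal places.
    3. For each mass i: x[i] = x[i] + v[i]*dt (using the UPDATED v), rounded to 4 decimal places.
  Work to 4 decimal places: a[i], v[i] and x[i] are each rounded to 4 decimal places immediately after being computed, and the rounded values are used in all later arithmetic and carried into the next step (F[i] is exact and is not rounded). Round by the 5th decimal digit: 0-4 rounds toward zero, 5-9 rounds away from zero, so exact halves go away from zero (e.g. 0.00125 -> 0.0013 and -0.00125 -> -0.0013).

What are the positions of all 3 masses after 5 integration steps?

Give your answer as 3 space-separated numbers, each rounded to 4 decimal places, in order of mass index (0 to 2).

Step 0: x=[4.0000 14.0000 17.0000] v=[0.0000 0.0000 0.0000]
Step 1: x=[4.1875 13.5625 17.1875] v=[0.7500 -1.7500 0.7500]
Step 2: x=[4.5371 12.7656 17.5235] v=[1.3985 -3.1875 1.3438]
Step 3: x=[5.0021 11.7518 17.9371] v=[1.8599 -4.0552 1.6543]
Step 4: x=[5.5217 10.7027 18.3391] v=[2.0784 -4.1963 1.6080]
Step 5: x=[6.0307 9.8071 18.6388] v=[2.0358 -3.5825 1.1989]

Answer: 6.0307 9.8071 18.6388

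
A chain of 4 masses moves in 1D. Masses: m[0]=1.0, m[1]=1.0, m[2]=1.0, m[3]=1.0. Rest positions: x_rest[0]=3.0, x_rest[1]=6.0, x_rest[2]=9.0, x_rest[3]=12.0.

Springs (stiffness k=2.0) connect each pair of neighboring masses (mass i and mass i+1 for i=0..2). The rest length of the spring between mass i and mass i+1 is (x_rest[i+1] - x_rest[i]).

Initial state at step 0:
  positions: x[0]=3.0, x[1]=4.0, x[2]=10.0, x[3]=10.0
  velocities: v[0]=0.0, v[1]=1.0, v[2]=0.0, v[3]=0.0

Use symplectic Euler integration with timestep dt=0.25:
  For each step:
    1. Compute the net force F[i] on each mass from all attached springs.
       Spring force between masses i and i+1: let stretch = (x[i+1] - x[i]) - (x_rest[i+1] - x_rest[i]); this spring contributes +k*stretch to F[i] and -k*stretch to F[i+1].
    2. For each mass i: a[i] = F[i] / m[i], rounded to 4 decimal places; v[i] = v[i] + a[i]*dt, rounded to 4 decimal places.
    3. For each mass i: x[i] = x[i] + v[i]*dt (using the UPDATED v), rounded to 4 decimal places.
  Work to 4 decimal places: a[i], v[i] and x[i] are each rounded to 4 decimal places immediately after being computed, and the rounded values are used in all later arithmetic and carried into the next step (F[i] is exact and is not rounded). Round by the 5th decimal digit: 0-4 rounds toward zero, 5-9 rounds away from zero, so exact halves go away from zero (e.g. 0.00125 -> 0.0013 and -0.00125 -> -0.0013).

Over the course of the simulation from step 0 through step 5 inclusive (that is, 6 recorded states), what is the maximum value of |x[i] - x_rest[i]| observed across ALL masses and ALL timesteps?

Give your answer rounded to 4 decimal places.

Step 0: x=[3.0000 4.0000 10.0000 10.0000] v=[0.0000 1.0000 0.0000 0.0000]
Step 1: x=[2.7500 4.8750 9.2500 10.3750] v=[-1.0000 3.5000 -3.0000 1.5000]
Step 2: x=[2.3906 6.0313 8.0938 10.9844] v=[-1.4375 4.6250 -4.6250 2.4375]
Step 3: x=[2.1113 6.9903 7.0411 11.6075] v=[-1.1172 3.8359 -4.2110 2.4922]
Step 4: x=[2.0669 7.3458 6.5528 12.0348] v=[-0.1777 1.4218 -1.9532 1.7090]
Step 5: x=[2.3074 6.9423 6.8489 12.1518] v=[0.9618 -1.6142 1.1843 0.4680]
Max displacement = 2.4472

Answer: 2.4472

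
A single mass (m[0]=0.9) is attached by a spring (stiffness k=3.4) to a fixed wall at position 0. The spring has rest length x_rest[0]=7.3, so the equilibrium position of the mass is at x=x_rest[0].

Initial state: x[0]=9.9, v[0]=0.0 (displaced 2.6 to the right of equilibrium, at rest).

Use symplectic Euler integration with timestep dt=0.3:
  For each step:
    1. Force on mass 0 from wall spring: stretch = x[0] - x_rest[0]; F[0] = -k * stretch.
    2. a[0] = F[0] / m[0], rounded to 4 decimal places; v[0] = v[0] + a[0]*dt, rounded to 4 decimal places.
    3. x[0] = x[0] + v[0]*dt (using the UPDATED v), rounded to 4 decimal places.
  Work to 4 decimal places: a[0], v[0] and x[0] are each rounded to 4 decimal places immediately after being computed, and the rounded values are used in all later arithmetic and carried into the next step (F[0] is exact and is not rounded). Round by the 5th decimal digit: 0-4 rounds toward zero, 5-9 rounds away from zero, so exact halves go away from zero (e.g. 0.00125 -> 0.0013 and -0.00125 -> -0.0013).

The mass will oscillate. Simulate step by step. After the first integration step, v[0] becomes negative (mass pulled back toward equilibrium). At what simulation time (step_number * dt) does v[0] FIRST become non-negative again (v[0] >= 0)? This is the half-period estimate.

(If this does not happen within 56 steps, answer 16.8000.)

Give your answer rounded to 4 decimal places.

Answer: 1.8000

Derivation:
Step 0: x=[9.9000] v=[0.0000]
Step 1: x=[9.0160] v=[-2.9467]
Step 2: x=[7.5486] v=[-4.8915]
Step 3: x=[5.9966] v=[-5.1733]
Step 4: x=[4.8878] v=[-3.6961]
Step 5: x=[4.5991] v=[-0.9623]
Step 6: x=[5.2287] v=[2.0987]
First v>=0 after going negative at step 6, time=1.8000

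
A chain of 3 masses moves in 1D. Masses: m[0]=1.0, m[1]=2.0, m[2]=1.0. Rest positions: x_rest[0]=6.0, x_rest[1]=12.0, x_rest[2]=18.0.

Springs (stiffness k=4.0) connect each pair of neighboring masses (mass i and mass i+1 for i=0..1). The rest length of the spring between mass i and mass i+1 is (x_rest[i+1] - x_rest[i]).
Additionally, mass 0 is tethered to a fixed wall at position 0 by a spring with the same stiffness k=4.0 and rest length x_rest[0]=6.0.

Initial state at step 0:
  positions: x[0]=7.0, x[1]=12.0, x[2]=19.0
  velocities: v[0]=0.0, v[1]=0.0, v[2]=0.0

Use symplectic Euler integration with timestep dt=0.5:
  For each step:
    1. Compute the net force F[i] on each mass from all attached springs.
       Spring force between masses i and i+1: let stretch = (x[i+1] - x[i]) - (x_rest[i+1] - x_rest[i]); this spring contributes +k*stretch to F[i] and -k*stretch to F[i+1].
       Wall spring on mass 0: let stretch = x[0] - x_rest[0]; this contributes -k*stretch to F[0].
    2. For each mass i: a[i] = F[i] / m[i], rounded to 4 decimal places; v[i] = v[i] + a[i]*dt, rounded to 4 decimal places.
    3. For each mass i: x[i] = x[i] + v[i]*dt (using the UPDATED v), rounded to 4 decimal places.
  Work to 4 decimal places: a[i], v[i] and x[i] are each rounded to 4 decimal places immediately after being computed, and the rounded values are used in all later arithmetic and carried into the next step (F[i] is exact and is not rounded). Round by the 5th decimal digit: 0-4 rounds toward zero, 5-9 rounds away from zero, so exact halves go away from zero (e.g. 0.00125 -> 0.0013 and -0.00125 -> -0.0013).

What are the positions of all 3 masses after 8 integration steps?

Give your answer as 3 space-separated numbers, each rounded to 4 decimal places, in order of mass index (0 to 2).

Answer: 4.5000 12.1250 17.0000

Derivation:
Step 0: x=[7.0000 12.0000 19.0000] v=[0.0000 0.0000 0.0000]
Step 1: x=[5.0000 13.0000 18.0000] v=[-4.0000 2.0000 -2.0000]
Step 2: x=[6.0000 12.5000 18.0000] v=[2.0000 -1.0000 0.0000]
Step 3: x=[7.5000 11.5000 18.5000] v=[3.0000 -2.0000 1.0000]
Step 4: x=[5.5000 12.0000 18.0000] v=[-4.0000 1.0000 -1.0000]
Step 5: x=[4.5000 12.2500 17.5000] v=[-2.0000 0.5000 -1.0000]
Step 6: x=[6.7500 11.2500 17.7500] v=[4.5000 -2.0000 0.5000]
Step 7: x=[6.7500 11.2500 17.5000] v=[0.0000 0.0000 -0.5000]
Step 8: x=[4.5000 12.1250 17.0000] v=[-4.5000 1.7500 -1.0000]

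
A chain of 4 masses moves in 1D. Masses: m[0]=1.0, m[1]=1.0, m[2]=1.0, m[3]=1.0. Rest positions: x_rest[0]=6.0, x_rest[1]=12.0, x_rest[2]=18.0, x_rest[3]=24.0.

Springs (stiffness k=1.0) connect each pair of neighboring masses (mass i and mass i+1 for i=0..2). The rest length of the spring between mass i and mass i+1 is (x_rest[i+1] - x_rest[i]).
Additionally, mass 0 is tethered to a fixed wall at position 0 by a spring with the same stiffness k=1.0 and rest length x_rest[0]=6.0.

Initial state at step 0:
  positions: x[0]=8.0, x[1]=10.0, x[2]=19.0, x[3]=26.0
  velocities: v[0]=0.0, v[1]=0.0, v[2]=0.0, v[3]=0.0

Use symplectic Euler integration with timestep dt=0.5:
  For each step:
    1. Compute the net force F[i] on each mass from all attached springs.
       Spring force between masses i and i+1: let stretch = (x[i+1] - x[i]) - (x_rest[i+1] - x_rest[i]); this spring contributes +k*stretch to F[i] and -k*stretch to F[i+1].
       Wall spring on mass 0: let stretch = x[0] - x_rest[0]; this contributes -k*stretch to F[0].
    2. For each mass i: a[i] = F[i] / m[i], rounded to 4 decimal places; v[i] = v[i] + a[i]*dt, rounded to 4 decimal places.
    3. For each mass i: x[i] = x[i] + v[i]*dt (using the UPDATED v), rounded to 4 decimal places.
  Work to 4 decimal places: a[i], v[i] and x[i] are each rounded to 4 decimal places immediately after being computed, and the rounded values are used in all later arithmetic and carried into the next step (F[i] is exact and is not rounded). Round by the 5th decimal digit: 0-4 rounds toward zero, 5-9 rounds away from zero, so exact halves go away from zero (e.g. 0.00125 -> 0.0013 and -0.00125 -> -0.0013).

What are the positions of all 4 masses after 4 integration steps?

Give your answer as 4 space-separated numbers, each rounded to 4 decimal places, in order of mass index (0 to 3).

Answer: 5.0040 13.8868 19.3361 23.5547

Derivation:
Step 0: x=[8.0000 10.0000 19.0000 26.0000] v=[0.0000 0.0000 0.0000 0.0000]
Step 1: x=[6.5000 11.7500 18.5000 25.7500] v=[-3.0000 3.5000 -1.0000 -0.5000]
Step 2: x=[4.6875 13.8750 18.1250 25.1875] v=[-3.6250 4.2500 -0.7500 -1.1250]
Step 3: x=[4.0000 14.7657 18.4532 24.3594] v=[-1.3750 1.7813 0.6563 -1.6563]
Step 4: x=[5.0040 13.8868 19.3361 23.5547] v=[2.0079 -1.7578 1.7657 -1.6094]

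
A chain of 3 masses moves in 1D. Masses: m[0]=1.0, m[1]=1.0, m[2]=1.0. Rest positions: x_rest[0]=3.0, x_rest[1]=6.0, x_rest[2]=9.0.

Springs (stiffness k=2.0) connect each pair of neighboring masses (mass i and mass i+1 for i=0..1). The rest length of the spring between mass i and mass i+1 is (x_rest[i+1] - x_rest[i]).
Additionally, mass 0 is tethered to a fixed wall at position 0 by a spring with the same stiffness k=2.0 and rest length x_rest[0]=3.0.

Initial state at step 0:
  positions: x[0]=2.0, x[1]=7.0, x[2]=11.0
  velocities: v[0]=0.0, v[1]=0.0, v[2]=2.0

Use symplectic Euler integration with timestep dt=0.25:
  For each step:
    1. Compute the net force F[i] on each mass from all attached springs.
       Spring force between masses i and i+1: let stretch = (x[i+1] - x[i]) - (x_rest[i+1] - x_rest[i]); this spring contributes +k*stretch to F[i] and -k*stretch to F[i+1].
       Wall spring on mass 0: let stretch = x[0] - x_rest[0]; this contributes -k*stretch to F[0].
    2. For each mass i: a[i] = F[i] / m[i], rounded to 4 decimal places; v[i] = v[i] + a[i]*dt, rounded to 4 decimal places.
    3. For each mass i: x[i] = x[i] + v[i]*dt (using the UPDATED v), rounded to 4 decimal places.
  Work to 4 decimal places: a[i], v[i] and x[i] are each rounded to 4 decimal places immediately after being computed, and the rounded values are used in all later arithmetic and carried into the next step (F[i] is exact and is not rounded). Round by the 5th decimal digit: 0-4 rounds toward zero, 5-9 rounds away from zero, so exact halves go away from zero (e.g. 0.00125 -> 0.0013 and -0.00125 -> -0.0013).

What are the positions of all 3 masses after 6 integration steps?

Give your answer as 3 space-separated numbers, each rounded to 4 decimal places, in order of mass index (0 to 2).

Step 0: x=[2.0000 7.0000 11.0000] v=[0.0000 0.0000 2.0000]
Step 1: x=[2.3750 6.8750 11.3750] v=[1.5000 -0.5000 1.5000]
Step 2: x=[3.0156 6.7500 11.5625] v=[2.5625 -0.5000 0.7500]
Step 3: x=[3.7461 6.7598 11.5234] v=[2.9219 0.0391 -0.1563]
Step 4: x=[4.3850 6.9883 11.2639] v=[2.5557 0.9141 -1.0381]
Step 5: x=[4.8012 7.4259 10.8449] v=[1.6649 1.7503 -1.6759]
Step 6: x=[4.9454 7.9628 10.3736] v=[0.5767 2.1475 -1.8854]

Answer: 4.9454 7.9628 10.3736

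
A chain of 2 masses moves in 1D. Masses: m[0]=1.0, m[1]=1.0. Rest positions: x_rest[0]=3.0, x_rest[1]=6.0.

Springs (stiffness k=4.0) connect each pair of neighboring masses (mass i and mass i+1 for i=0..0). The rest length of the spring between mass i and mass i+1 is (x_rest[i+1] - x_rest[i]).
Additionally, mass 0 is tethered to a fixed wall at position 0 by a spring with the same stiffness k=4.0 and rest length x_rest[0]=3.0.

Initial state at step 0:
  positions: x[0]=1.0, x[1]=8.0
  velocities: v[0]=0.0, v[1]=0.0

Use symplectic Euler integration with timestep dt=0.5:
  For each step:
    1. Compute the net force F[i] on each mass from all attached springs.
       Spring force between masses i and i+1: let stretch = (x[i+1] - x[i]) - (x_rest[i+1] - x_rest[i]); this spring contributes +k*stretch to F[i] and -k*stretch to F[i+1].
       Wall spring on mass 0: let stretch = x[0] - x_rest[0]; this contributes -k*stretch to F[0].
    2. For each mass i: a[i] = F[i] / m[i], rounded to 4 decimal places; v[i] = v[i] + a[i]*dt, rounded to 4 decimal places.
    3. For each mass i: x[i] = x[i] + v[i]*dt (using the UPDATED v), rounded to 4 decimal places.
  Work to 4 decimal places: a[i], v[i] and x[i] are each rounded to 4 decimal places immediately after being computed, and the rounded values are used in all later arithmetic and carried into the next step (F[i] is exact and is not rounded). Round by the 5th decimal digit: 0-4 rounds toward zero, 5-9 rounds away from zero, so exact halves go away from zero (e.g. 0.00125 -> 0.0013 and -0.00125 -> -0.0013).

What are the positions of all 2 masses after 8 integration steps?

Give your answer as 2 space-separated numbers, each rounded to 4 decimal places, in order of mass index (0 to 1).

Step 0: x=[1.0000 8.0000] v=[0.0000 0.0000]
Step 1: x=[7.0000 4.0000] v=[12.0000 -8.0000]
Step 2: x=[3.0000 6.0000] v=[-8.0000 4.0000]
Step 3: x=[-1.0000 8.0000] v=[-8.0000 4.0000]
Step 4: x=[5.0000 4.0000] v=[12.0000 -8.0000]
Step 5: x=[5.0000 4.0000] v=[0.0000 0.0000]
Step 6: x=[-1.0000 8.0000] v=[-12.0000 8.0000]
Step 7: x=[3.0000 6.0000] v=[8.0000 -4.0000]
Step 8: x=[7.0000 4.0000] v=[8.0000 -4.0000]

Answer: 7.0000 4.0000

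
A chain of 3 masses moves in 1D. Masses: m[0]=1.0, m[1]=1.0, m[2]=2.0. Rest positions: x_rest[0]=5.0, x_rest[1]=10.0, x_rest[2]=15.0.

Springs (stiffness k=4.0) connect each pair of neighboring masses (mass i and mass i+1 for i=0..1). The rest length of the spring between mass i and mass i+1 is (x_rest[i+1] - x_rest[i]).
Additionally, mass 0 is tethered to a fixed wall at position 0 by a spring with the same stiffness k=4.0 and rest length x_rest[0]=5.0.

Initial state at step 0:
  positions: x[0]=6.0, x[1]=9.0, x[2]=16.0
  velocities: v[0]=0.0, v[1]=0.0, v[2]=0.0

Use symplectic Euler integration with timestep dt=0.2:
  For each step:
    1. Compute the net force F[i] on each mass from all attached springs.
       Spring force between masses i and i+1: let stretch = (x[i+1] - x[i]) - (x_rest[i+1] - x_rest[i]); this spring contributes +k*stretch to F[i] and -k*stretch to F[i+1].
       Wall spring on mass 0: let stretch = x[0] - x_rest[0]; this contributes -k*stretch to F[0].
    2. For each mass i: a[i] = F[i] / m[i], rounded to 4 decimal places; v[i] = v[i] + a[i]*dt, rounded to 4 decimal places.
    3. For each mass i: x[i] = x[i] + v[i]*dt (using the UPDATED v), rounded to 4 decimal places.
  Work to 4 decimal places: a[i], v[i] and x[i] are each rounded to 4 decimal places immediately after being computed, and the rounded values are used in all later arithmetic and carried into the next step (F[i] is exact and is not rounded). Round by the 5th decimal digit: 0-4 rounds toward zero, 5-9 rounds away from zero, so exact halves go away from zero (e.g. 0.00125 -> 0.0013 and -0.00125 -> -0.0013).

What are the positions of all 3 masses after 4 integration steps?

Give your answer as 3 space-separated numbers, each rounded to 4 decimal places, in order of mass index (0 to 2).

Answer: 4.1883 11.7650 15.1665

Derivation:
Step 0: x=[6.0000 9.0000 16.0000] v=[0.0000 0.0000 0.0000]
Step 1: x=[5.5200 9.6400 15.8400] v=[-2.4000 3.2000 -0.8000]
Step 2: x=[4.8160 10.6128 15.5840] v=[-3.5200 4.8640 -1.2800]
Step 3: x=[4.2689 11.4535 15.3303] v=[-2.7354 4.2035 -1.2685]
Step 4: x=[4.1883 11.7650 15.1665] v=[-0.4028 1.5573 -0.8192]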